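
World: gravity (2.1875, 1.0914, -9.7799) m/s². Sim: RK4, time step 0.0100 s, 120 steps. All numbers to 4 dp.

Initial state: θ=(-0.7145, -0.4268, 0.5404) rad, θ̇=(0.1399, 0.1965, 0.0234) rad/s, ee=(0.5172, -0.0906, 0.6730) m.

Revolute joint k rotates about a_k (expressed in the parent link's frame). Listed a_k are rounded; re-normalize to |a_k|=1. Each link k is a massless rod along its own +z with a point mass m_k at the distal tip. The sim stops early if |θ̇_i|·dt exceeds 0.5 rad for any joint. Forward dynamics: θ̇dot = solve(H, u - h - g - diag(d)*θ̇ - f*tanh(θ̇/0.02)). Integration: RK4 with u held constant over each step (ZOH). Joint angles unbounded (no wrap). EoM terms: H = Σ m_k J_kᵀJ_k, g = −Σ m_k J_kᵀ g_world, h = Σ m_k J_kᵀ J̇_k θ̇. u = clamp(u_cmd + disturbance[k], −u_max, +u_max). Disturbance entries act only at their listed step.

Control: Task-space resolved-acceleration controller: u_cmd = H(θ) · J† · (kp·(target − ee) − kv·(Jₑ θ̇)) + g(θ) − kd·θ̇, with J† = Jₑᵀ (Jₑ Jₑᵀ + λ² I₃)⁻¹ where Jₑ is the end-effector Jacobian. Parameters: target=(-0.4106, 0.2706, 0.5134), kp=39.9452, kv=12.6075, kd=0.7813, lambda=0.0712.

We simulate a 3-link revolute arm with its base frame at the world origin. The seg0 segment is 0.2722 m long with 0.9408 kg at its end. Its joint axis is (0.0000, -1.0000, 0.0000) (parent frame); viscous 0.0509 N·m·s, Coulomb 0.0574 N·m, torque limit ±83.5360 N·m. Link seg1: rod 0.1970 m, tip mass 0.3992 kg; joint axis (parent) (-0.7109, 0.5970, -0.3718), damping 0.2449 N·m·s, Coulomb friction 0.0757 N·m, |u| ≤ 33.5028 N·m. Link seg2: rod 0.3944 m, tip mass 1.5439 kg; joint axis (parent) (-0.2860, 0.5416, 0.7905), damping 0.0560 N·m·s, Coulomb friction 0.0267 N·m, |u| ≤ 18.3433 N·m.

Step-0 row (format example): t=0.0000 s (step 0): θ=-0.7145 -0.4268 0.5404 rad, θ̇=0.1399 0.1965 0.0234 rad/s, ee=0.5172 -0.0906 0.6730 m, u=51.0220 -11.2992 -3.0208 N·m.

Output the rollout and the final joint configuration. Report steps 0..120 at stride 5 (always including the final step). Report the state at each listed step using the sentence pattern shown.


t=0.0500 s (step 5): θ=-0.6714 -0.4156 0.5767 rad, θ̇=1.3275 -0.6487 3.1219 rad/s, ee=0.4945 -0.0780 0.6911 m, u=31.3246 -6.8906 -4.2264 N·m.
t=0.1000 s (step 10): θ=-0.5808 -0.3813 0.6125 rad, θ̇=2.6435 5.0229 -7.8164 rad/s, ee=0.4437 -0.0557 0.7270 m, u=20.3565 -8.4579 5.3899 N·m.
t=0.1500 s (step 15): θ=-0.4728 -0.3570 0.6911 rad, θ̇=0.6852 -8.7771 20.0143 rad/s, ee=0.3767 -0.0282 0.7636 m, u=13.8242 2.3227 -16.8992 N·m.
t=0.2000 s (step 20): θ=-0.3594 -0.3208 0.7597 rad, θ̇=4.0087 9.1017 -14.4870 rad/s, ee=0.3045 0.0021 0.7934 m, u=12.5771 -10.3001 11.4271 N·m.
t=0.2500 s (step 25): θ=-0.2437 -0.2771 0.8194 rad, θ̇=1.6884 -1.7884 6.1137 rad/s, ee=0.2294 0.0331 0.8149 m, u=7.6981 -1.5518 -5.4300 N·m.
t=0.3000 s (step 30): θ=-0.1283 -0.2365 0.8833 rad, θ̇=2.3778 1.1317 0.6557 rad/s, ee=0.1518 0.0634 0.8274 m, u=4.5557 -3.0107 -0.9301 N·m.
t=0.3500 s (step 35): θ=-0.0159 -0.1966 0.9426 rad, θ̇=2.1883 0.7446 1.2097 rad/s, ee=0.0758 0.0918 0.8309 m, u=1.9099 -2.2537 -1.5200 N·m.
t=0.4000 s (step 40): θ=0.0903 -0.1608 1.0013 rad, θ̇=2.0506 0.6749 1.1525 rad/s, ee=0.0040 0.1178 0.8262 m, u=-0.1834 -1.8650 -1.6643 N·m.
t=0.4500 s (step 45): θ=0.1888 -0.1292 1.0576 rad, θ̇=1.8862 0.5891 1.0982 rad/s, ee=-0.0620 0.1413 0.8151 m, u=-1.8778 -1.5408 -1.8412 N·m.
t=0.5000 s (step 50): θ=0.2787 -0.1018 1.1109 rad, θ̇=1.7106 0.5057 1.0305 rad/s, ee=-0.1211 0.1620 0.7992 m, u=-3.2416 -1.2695 -2.0143 N·m.
t=0.5500 s (step 55): θ=0.3598 -0.0785 1.1605 rad, θ̇=1.5325 0.4291 0.9551 rad/s, ee=-0.1731 0.1801 0.7804 m, u=-4.3253 -1.0431 -2.1736 N·m.
t=0.6000 s (step 60): θ=0.4320 -0.0588 1.2063 rad, θ̇=1.3584 0.3616 0.8769 rad/s, ee=-0.2182 0.1959 0.7600 m, u=-5.1720 -0.8579 -2.3144 N·m.
t=0.6500 s (step 65): θ=0.4958 -0.0422 1.2482 rad, θ̇=1.1930 0.3039 0.7999 rad/s, ee=-0.2567 0.2095 0.7393 m, u=-5.8211 -0.7109 -2.4355 N·m.
t=0.7000 s (step 70): θ=0.5515 -0.0282 1.2863 rad, θ̇=1.0393 0.2553 0.7267 rad/s, ee=-0.2893 0.2213 0.7190 m, u=-6.3090 -0.5985 -2.5378 N·m.
t=0.7500 s (step 75): θ=0.5999 -0.0165 1.3209 rad, θ̇=0.8988 0.2149 0.6588 rad/s, ee=-0.3167 0.2316 0.6997 m, u=-6.6684 -0.5158 -2.6230 N·m.
t=0.8000 s (step 80): θ=0.6416 -0.0066 1.3522 rad, θ̇=0.7722 0.1812 0.5969 rad/s, ee=-0.3394 0.2405 0.6819 m, u=-6.9274 -0.4576 -2.6935 N·m.
t=0.8500 s (step 85): θ=0.6774 0.0018 1.3806 rad, θ̇=0.6595 0.1531 0.5411 rad/s, ee=-0.3582 0.2482 0.6656 m, u=-7.1099 -0.4190 -2.7514 N·m.
t=0.9000 s (step 90): θ=0.7078 0.0088 1.4064 rad, θ̇=0.5600 0.1293 0.4912 rad/s, ee=-0.3736 0.2550 0.6510 m, u=-7.2352 -0.3952 -2.7990 N·m.
t=0.9500 s (step 95): θ=0.7336 0.0147 1.4298 rad, θ̇=0.4729 0.1088 0.4467 rad/s, ee=-0.3862 0.2609 0.6381 m, u=-7.3185 -0.3825 -2.8382 N·m.
t=1.0000 s (step 100): θ=0.7553 0.0197 1.4511 rad, θ̇=0.3971 0.0910 0.4072 rad/s, ee=-0.3965 0.2661 0.6266 m, u=-7.3713 -0.3775 -2.8707 N·m.
t=1.0500 s (step 105): θ=0.7735 0.0239 1.4706 rad, θ̇=0.3313 0.0752 0.3723 rad/s, ee=-0.4048 0.2707 0.6166 m, u=-7.4026 -0.3781 -2.8978 N·m.
t=1.1000 s (step 110): θ=0.7886 0.0273 1.4884 rad, θ̇=0.2747 0.0611 0.3414 rad/s, ee=-0.4115 0.2748 0.6079 m, u=-7.4188 -0.3824 -2.9207 N·m.
t=1.1500 s (step 115): θ=0.8011 0.0300 1.5048 rad, θ̇=0.2260 0.0484 0.3140 rad/s, ee=-0.4169 0.2783 0.6003 m, u=-7.4245 -0.3893 -2.9402 N·m.
t=1.2000 s (step 120): θ=0.8113 0.0322 1.5199 rad, θ̇=0.1844 0.0373 0.2894 rad/s, ee=-0.4212 0.2815 0.5938 m.
final θ (rad): 0.8113 0.0322 1.5199


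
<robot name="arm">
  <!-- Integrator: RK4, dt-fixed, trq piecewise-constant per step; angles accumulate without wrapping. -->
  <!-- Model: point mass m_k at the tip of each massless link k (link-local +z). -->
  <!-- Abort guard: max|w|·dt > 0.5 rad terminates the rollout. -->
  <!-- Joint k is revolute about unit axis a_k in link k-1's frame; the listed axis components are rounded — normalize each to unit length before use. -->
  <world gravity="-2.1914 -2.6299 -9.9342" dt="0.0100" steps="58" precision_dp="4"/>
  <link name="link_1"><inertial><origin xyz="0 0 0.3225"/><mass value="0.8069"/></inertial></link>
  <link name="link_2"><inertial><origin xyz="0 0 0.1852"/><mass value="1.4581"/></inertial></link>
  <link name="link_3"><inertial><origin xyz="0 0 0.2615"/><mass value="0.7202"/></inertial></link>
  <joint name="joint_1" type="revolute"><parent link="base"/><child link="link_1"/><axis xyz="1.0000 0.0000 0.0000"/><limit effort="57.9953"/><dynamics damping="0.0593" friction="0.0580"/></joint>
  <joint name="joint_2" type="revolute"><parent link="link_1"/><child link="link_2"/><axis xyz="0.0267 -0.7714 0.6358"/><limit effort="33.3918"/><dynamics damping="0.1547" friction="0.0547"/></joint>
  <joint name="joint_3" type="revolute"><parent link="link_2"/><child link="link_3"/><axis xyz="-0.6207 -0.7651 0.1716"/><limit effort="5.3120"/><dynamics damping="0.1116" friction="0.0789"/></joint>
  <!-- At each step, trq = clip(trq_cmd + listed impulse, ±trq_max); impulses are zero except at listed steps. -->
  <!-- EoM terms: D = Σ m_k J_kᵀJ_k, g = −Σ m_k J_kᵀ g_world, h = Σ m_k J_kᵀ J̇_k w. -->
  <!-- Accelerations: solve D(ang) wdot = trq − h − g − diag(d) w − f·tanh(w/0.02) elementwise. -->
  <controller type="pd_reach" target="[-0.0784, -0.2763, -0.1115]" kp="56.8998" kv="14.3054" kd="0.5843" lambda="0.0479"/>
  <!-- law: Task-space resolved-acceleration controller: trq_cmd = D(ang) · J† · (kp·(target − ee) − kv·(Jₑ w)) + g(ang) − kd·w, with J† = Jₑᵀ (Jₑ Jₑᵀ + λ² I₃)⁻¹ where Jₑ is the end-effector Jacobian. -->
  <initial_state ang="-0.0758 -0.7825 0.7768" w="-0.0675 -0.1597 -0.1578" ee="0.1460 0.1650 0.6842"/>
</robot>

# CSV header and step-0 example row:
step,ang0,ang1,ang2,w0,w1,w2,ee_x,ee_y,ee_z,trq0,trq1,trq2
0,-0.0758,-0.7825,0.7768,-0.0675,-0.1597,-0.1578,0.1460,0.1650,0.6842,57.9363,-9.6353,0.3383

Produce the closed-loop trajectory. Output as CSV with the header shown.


step,ang0,ang1,ang2,w0,w1,w2,ee_x,ee_y,ee_z,trq0,trq1,trq2
1,-0.0709,-0.7920,0.7950,1.0322,-1.7149,3.7267,0.1463,0.1639,0.6823,49.1702,-7.3706,-1.8828
2,-0.0565,-0.8136,0.8427,1.8629,-2.5905,5.7845,0.1457,0.1601,0.6780,39.5803,-5.4851,-2.6030
3,-0.0347,-0.8419,0.9056,2.4854,-3.0516,6.7504,0.1447,0.1531,0.6723,30.3368,-3.9344,-2.5612
4,-0.0075,-0.8735,0.9748,2.9496,-3.2640,7.0851,0.1434,0.1430,0.6660,22.0778,-2.6872,-2.1786
5,0.0237,-0.9065,1.0457,3.2944,-3.3293,7.0709,0.1419,0.1302,0.6593,15.0235,-1.7036,-1.6848
6,0.0579,-0.9397,1.1154,3.5487,-3.3089,6.8749,0.1404,0.1152,0.6525,9.1549,-0.9391,-1.1960
7,0.0943,-0.9724,1.1828,3.7339,-3.2393,6.5933,0.1387,0.0985,0.6455,4.3464,-0.3507,-0.7646
8,0.1323,-1.0043,1.2472,3.8658,-3.1427,6.2800,0.1369,0.0804,0.6384,0.4406,0.0992,-0.4087
9,0.1714,-1.0352,1.3084,3.9560,-3.0327,5.9644,0.1351,0.0615,0.6310,-2.7168,0.4420,-0.1297
10,0.2112,-1.0650,1.3665,4.0134,-2.9177,5.6618,0.1331,0.0419,0.6234,-5.2632,0.7028,0.0792
11,0.2515,-1.0936,1.4217,4.0447,-2.8027,5.3791,0.1310,0.0220,0.6155,-7.3150,0.9014,0.2278
12,0.2920,-1.1211,1.4742,4.0554,-2.6909,5.1187,0.1287,0.0019,0.6073,-8.9683,1.0531,0.3262
13,0.3325,-1.1474,1.5241,4.0495,-2.5840,4.8805,0.1264,-0.0181,0.5987,-10.3013,1.1693,0.3841
14,0.3729,-1.1728,1.5718,4.0304,-2.4830,4.6632,0.1239,-0.0379,0.5897,-11.3772,1.2589,0.4100
15,0.4130,-1.1971,1.6174,4.0009,-2.3882,4.4647,0.1213,-0.0574,0.5804,-12.2465,1.3281,0.4111
16,0.4528,-1.2205,1.6612,3.9631,-2.2995,4.2829,0.1187,-0.0765,0.5707,-12.9498,1.3819,0.3934
17,0.4922,-1.2431,1.7031,3.9188,-2.2167,4.1156,0.1159,-0.0952,0.5606,-13.5192,1.4236,0.3618
18,0.5312,-1.2649,1.7435,3.8695,-2.1393,3.9611,0.1131,-0.1133,0.5502,-13.9806,1.4557,0.3200
19,0.5696,-1.2859,1.7824,3.8163,-2.0668,3.8175,0.1102,-0.1309,0.5395,-14.3543,1.4800,0.2714
20,0.6075,-1.3062,1.8198,3.7602,-1.9987,3.6833,0.1073,-0.1480,0.5285,-14.6568,1.4979,0.2181
21,0.6448,-1.3259,1.8560,3.7019,-1.9345,3.5573,0.1044,-0.1644,0.5172,-14.9010,1.5101,0.1620
22,0.6815,-1.3449,1.8910,3.6421,-1.8738,3.4384,0.1014,-0.1802,0.5057,-15.0972,1.5175,0.1047
23,0.7176,-1.3634,1.9248,3.5813,-1.8162,3.3259,0.0983,-0.1955,0.4940,-15.2537,1.5207,0.0470
24,0.7531,-1.3813,1.9575,3.5197,-1.7613,3.2189,0.0953,-0.2100,0.4820,-15.3770,1.5199,-0.0102
25,0.7880,-1.3986,1.9892,3.4578,-1.7089,3.1169,0.0923,-0.2240,0.4699,-15.4725,1.5157,-0.0665
26,0.8223,-1.4154,2.0198,3.3956,-1.6587,3.0195,0.0893,-0.2374,0.4577,-15.5443,1.5083,-0.1214
27,0.8559,-1.4318,2.0495,3.3335,-1.6105,2.9263,0.0863,-0.2502,0.4454,-15.5958,1.4981,-0.1746
28,0.8889,-1.4476,2.0783,3.2714,-1.5643,2.8369,0.0833,-0.2623,0.4330,-15.6296,1.4853,-0.2261
29,0.9214,-1.4631,2.1063,3.2095,-1.5199,2.7512,0.0803,-0.2739,0.4205,-15.6480,1.4701,-0.2757
30,0.9531,-1.4780,2.1333,3.1478,-1.4773,2.6690,0.0773,-0.2849,0.4080,-15.6528,1.4528,-0.3235
31,0.9843,-1.4926,2.1596,3.0863,-1.4364,2.5900,0.0744,-0.2953,0.3954,-15.6452,1.4337,-0.3694
32,1.0149,-1.5068,2.1851,3.0252,-1.3971,2.5141,0.0715,-0.3052,0.3829,-15.6266,1.4130,-0.4134
33,1.0448,-1.5206,2.2099,2.9642,-1.3595,2.4412,0.0687,-0.3146,0.3704,-15.5978,1.3907,-0.4556
34,1.0742,-1.5340,2.2340,2.9035,-1.3235,2.3712,0.0658,-0.3234,0.3580,-15.5597,1.3673,-0.4961
35,1.1029,-1.5470,2.2573,2.8431,-1.2891,2.3040,0.0631,-0.3317,0.3456,-15.5129,1.3427,-0.5348
36,1.1310,-1.5597,2.2800,2.7830,-1.2562,2.2395,0.0603,-0.3395,0.3332,-15.4579,1.3172,-0.5719
37,1.1586,-1.5721,2.3021,2.7230,-1.2249,2.1775,0.0577,-0.3469,0.3210,-15.3954,1.2910,-0.6074
38,1.1855,-1.5842,2.3236,2.6634,-1.1952,2.1180,0.0550,-0.3537,0.3089,-15.3257,1.2640,-0.6413
39,1.2118,-1.5961,2.3445,2.6039,-1.1669,2.0609,0.0524,-0.3601,0.2969,-15.2493,1.2365,-0.6738
40,1.2376,-1.6076,2.3648,2.5447,-1.1400,2.0061,0.0499,-0.3661,0.2850,-15.1665,1.2086,-0.7048
41,1.2627,-1.6189,2.3846,2.4858,-1.1145,1.9535,0.0474,-0.3717,0.2733,-15.0777,1.1803,-0.7344
42,1.2873,-1.6299,2.4038,2.4271,-1.0904,1.9030,0.0450,-0.3769,0.2617,-14.9832,1.1518,-0.7626
43,1.3113,-1.6407,2.4226,2.3687,-1.0675,1.8544,0.0426,-0.3816,0.2504,-14.8835,1.1231,-0.7896
44,1.3347,-1.6512,2.4409,2.3106,-1.0458,1.8078,0.0403,-0.3860,0.2391,-14.7787,1.0943,-0.8152
45,1.3575,-1.6616,2.4588,2.2528,-1.0252,1.7630,0.0380,-0.3901,0.2281,-14.6694,1.0654,-0.8395
46,1.3797,-1.6717,2.4762,2.1954,-1.0057,1.7199,0.0357,-0.3938,0.2173,-14.5557,1.0366,-0.8627
47,1.4014,-1.6817,2.4932,2.1384,-0.9871,1.6784,0.0335,-0.3972,0.2067,-14.4381,1.0079,-0.8846
48,1.4225,-1.6915,2.5097,2.0818,-0.9694,1.6385,0.0314,-0.4003,0.1962,-14.3170,0.9793,-0.9054
49,1.4430,-1.7011,2.5259,2.0256,-0.9526,1.6001,0.0293,-0.4031,0.1860,-14.1926,0.9510,-0.9251
50,1.4630,-1.7105,2.5417,1.9700,-0.9364,1.5630,0.0272,-0.4056,0.1760,-14.0653,0.9229,-0.9436
51,1.4825,-1.7198,2.5572,1.9149,-0.9209,1.5272,0.0252,-0.4078,0.1663,-13.9355,0.8952,-0.9611
52,1.5013,-1.7289,2.5723,1.8603,-0.9059,1.4927,0.0233,-0.4098,0.1567,-13.8035,0.8678,-0.9776
53,1.5197,-1.7379,2.5870,1.8063,-0.8914,1.4593,0.0214,-0.4116,0.1474,-13.6697,0.8409,-0.9931
54,1.5375,-1.7468,2.6015,1.7530,-0.8772,1.4269,0.0195,-0.4132,0.1383,-13.5345,0.8145,-1.0076
55,1.5547,-1.7555,2.6156,1.7004,-0.8632,1.3956,0.0177,-0.4145,0.1295,-13.3982,0.7887,-1.0211
56,1.5715,-1.7640,2.6294,1.6485,-0.8494,1.3652,0.0159,-0.4157,0.1208,-13.2610,0.7635,-1.0338
57,1.5877,-1.7724,2.6429,1.5973,-0.8357,1.3357,0.0141,-0.4167,0.1124,-13.1235,0.7389,-1.0456
58,1.6034,-1.7807,2.6561,1.5470,-0.8219,1.3069,0.0124,-0.4175,0.1043,,,


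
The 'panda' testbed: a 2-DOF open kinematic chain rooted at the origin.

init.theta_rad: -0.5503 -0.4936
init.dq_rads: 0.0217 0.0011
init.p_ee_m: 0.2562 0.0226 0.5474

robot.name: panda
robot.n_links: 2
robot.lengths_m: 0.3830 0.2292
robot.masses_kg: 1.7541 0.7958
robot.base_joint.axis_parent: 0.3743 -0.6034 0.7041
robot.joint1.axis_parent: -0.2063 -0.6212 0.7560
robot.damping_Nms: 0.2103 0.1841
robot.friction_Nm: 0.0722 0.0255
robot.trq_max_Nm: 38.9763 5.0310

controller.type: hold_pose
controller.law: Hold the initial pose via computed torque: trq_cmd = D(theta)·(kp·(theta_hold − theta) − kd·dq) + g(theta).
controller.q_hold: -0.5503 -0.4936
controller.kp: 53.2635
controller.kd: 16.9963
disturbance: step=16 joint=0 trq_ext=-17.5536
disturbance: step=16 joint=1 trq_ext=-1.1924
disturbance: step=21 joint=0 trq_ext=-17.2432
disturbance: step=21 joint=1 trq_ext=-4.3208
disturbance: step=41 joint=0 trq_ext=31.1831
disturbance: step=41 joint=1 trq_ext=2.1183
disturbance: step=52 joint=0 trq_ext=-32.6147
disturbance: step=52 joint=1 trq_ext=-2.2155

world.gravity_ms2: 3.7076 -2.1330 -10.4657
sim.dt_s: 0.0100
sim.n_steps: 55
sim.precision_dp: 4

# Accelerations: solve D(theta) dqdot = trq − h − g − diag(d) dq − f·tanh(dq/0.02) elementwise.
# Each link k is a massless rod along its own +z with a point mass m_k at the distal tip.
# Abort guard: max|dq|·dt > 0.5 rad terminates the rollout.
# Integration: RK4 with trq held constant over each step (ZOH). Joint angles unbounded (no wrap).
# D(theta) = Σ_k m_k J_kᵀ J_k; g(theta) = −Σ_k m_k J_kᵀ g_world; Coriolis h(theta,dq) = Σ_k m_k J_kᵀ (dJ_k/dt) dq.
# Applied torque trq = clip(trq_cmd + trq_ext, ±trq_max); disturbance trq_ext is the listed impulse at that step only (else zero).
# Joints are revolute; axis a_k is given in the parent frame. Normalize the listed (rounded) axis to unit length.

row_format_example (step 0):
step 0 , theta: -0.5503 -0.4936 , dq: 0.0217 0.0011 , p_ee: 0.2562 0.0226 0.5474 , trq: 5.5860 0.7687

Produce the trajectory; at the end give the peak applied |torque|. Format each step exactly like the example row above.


step 1 , theta: -0.5501 -0.4936 , dq: 0.0157 0.0018 , p_ee: 0.2561 0.0226 0.5474 , trq: 5.6076 0.7701
step 2 , theta: -0.5500 -0.4936 , dq: 0.0111 0.0017 , p_ee: 0.2561 0.0226 0.5475 , trq: 5.6243 0.7713
step 3 , theta: -0.5499 -0.4936 , dq: 0.0077 0.0014 , p_ee: 0.2561 0.0226 0.5475 , trq: 5.6369 0.7724
step 4 , theta: -0.5498 -0.4935 , dq: 0.0052 0.0010 , p_ee: 0.2560 0.0226 0.5475 , trq: 5.6461 0.7731
step 5 , theta: -0.5498 -0.4935 , dq: 0.0034 0.0007 , p_ee: 0.2560 0.0226 0.5475 , trq: 5.6529 0.7737
step 6 , theta: -0.5498 -0.4935 , dq: 0.0022 0.0005 , p_ee: 0.2560 0.0226 0.5475 , trq: 5.6578 0.7741
step 7 , theta: -0.5497 -0.4935 , dq: 0.0012 0.0003 , p_ee: 0.2560 0.0226 0.5475 , trq: 5.6614 0.7744
step 8 , theta: -0.5497 -0.4935 , dq: 0.0006 0.0001 , p_ee: 0.2560 0.0226 0.5475 , trq: 5.6640 0.7747
step 9 , theta: -0.5497 -0.4935 , dq: 0.0001 0.0000 , p_ee: 0.2560 0.0226 0.5475 , trq: 5.6659 0.7748
step 10 , theta: -0.5497 -0.4935 , dq: -0.0002 -0.0000 , p_ee: 0.2560 0.0226 0.5475 , trq: 5.6672 0.7749
step 11 , theta: -0.5497 -0.4935 , dq: -0.0004 -0.0001 , p_ee: 0.2560 0.0226 0.5475 , trq: 5.6683 0.7750
step 12 , theta: -0.5497 -0.4935 , dq: -0.0006 -0.0001 , p_ee: 0.2560 0.0226 0.5475 , trq: 5.6690 0.7751
step 13 , theta: -0.5497 -0.4935 , dq: -0.0007 -0.0001 , p_ee: 0.2560 0.0226 0.5475 , trq: 5.6696 0.7751
step 14 , theta: -0.5497 -0.4935 , dq: -0.0008 -0.0001 , p_ee: 0.2560 0.0226 0.5475 , trq: 5.6701 0.7751
step 15 , theta: -0.5498 -0.4935 , dq: -0.0008 -0.0002 , p_ee: 0.2560 0.0226 0.5475 , trq: 5.6704 0.7752
step 16 , theta: -0.5498 -0.4935 , dq: -0.0008 -0.0002 , p_ee: 0.2560 0.0226 0.5475 , trq: -11.8829 -0.4172
step 17 , theta: -0.5533 -0.4935 , dq: -0.7071 -0.0005 , p_ee: 0.2572 0.0226 0.5469 , trq: 8.6997 0.9781
step 18 , theta: -0.5597 -0.4935 , dq: -0.5778 0.0016 , p_ee: 0.2595 0.0228 0.5459 , trq: 8.2776 0.9433
step 19 , theta: -0.5650 -0.4935 , dq: -0.4678 0.0007 , p_ee: 0.2613 0.0229 0.5450 , trq: 7.9144 0.9145
step 20 , theta: -0.5692 -0.4935 , dq: -0.3744 -0.0007 , p_ee: 0.2627 0.0230 0.5443 , trq: 7.6019 0.8900
step 21 , theta: -0.5725 -0.4935 , dq: -0.2952 -0.0017 , p_ee: 0.2639 0.0230 0.5437 , trq: -9.9103 -3.4516
step 22 , theta: -0.5780 -0.5026 , dq: -0.8096 -1.7650 , p_ee: 0.2662 0.0219 0.5424 , trq: 10.0788 1.5576
step 23 , theta: -0.5854 -0.5177 , dq: -0.6675 -1.2658 , p_ee: 0.2693 0.0200 0.5404 , trq: 9.4608 1.3743
step 24 , theta: -0.5914 -0.5284 , dq: -0.5401 -0.8979 , p_ee: 0.2718 0.0186 0.5388 , trq: 8.9302 1.2343
step 25 , theta: -0.5963 -0.5360 , dq: -0.4278 -0.6262 , p_ee: 0.2737 0.0176 0.5376 , trq: 8.4748 1.1268
step 26 , theta: -0.6001 -0.5413 , dq: -0.3302 -0.4250 , p_ee: 0.2751 0.0169 0.5367 , trq: 8.0840 1.0438
step 27 , theta: -0.6030 -0.5448 , dq: -0.2460 -0.2758 , p_ee: 0.2762 0.0164 0.5360 , trq: 7.7486 0.9794
step 28 , theta: -0.6051 -0.5470 , dq: -0.1740 -0.1651 , p_ee: 0.2770 0.0161 0.5356 , trq: 7.4607 0.9292
step 29 , theta: -0.6065 -0.5482 , dq: -0.1128 -0.0829 , p_ee: 0.2775 0.0160 0.5353 , trq: 7.2134 0.8897
step 30 , theta: -0.6074 -0.5487 , dq: -0.0611 -0.0225 , p_ee: 0.2778 0.0159 0.5351 , trq: 7.0009 0.8588
step 31 , theta: -0.6078 -0.5488 , dq: -0.0173 0.0109 , p_ee: 0.2779 0.0159 0.5350 , trq: 6.8191 0.8378
step 32 , theta: -0.6078 -0.5486 , dq: 0.0170 0.0257 , p_ee: 0.2779 0.0159 0.5350 , trq: 6.6740 0.8245
step 33 , theta: -0.6075 -0.5483 , dq: 0.0427 0.0361 , p_ee: 0.2778 0.0160 0.5351 , trq: 6.5598 0.8146
step 34 , theta: -0.6069 -0.5479 , dq: 0.0635 0.0432 , p_ee: 0.2776 0.0160 0.5352 , trq: 6.4626 0.8067
step 35 , theta: -0.6062 -0.5474 , dq: 0.0803 0.0482 , p_ee: 0.2774 0.0161 0.5353 , trq: 6.3788 0.8005
step 36 , theta: -0.6053 -0.5469 , dq: 0.0938 0.0516 , p_ee: 0.2771 0.0161 0.5355 , trq: 6.3063 0.7955
step 37 , theta: -0.6043 -0.5464 , dq: 0.1045 0.0540 , p_ee: 0.2767 0.0162 0.5357 , trq: 6.2436 0.7914
step 38 , theta: -0.6033 -0.5458 , dq: 0.1128 0.0555 , p_ee: 0.2763 0.0163 0.5359 , trq: 6.1892 0.7882
step 39 , theta: -0.6021 -0.5453 , dq: 0.1190 0.0564 , p_ee: 0.2759 0.0163 0.5362 , trq: 6.1421 0.7857
step 40 , theta: -0.6009 -0.5447 , dq: 0.1235 0.0569 , p_ee: 0.2755 0.0164 0.5364 , trq: 6.1011 0.7837
step 41 , theta: -0.5996 -0.5441 , dq: 0.1266 0.0569 , p_ee: 0.2751 0.0165 0.5366 , trq: 37.2486 2.9004
step 42 , theta: -0.5920 -0.5430 , dq: 1.3989 0.1838 , p_ee: 0.2725 0.0166 0.5380 , trq: 0.6387 0.4160
step 43 , theta: -0.5792 -0.5411 , dq: 1.1692 0.1906 , p_ee: 0.2681 0.0167 0.5403 , trq: 1.3463 0.4665
step 44 , theta: -0.5684 -0.5392 , dq: 0.9743 0.1830 , p_ee: 0.2644 0.0168 0.5422 , trq: 1.9533 0.5133
step 45 , theta: -0.5595 -0.5374 , dq: 0.8087 0.1678 , p_ee: 0.2613 0.0169 0.5437 , trq: 2.4743 0.5557
step 46 , theta: -0.5522 -0.5358 , dq: 0.6681 0.1496 , p_ee: 0.2587 0.0169 0.5450 , trq: 2.9215 0.5934
step 47 , theta: -0.5461 -0.5344 , dq: 0.5488 0.1310 , p_ee: 0.2566 0.0170 0.5461 , trq: 3.3057 0.6265
step 48 , theta: -0.5411 -0.5332 , dq: 0.4475 0.1133 , p_ee: 0.2548 0.0170 0.5469 , trq: 3.6357 0.6553
step 49 , theta: -0.5371 -0.5321 , dq: 0.3615 0.0973 , p_ee: 0.2534 0.0171 0.5476 , trq: 3.9194 0.6801
step 50 , theta: -0.5338 -0.5312 , dq: 0.2887 0.0833 , p_ee: 0.2522 0.0171 0.5482 , trq: 4.1634 0.7013
step 51 , theta: -0.5312 -0.5305 , dq: 0.2270 0.0714 , p_ee: 0.2513 0.0171 0.5486 , trq: 4.3733 0.7194
step 52 , theta: -0.5292 -0.5298 , dq: 0.1749 0.0614 , p_ee: 0.2506 0.0171 0.5490 , trq: -28.0607 -1.4807
step 53 , theta: -0.5343 -0.5296 , dq: -1.1910 -0.0198 , p_ee: 0.2523 0.0173 0.5482 , trq: 10.3352 1.1207
step 54 , theta: -0.5452 -0.5296 , dq: -0.9871 0.0194 , p_ee: 0.2561 0.0176 0.5464 , trq: 9.6831 1.0588
step 55 , theta: -0.5542 -0.5294 , dq: -0.8120 0.0305 , p_ee: 0.2591 0.0178 0.5450
max |trq| (N·m): 37.2486


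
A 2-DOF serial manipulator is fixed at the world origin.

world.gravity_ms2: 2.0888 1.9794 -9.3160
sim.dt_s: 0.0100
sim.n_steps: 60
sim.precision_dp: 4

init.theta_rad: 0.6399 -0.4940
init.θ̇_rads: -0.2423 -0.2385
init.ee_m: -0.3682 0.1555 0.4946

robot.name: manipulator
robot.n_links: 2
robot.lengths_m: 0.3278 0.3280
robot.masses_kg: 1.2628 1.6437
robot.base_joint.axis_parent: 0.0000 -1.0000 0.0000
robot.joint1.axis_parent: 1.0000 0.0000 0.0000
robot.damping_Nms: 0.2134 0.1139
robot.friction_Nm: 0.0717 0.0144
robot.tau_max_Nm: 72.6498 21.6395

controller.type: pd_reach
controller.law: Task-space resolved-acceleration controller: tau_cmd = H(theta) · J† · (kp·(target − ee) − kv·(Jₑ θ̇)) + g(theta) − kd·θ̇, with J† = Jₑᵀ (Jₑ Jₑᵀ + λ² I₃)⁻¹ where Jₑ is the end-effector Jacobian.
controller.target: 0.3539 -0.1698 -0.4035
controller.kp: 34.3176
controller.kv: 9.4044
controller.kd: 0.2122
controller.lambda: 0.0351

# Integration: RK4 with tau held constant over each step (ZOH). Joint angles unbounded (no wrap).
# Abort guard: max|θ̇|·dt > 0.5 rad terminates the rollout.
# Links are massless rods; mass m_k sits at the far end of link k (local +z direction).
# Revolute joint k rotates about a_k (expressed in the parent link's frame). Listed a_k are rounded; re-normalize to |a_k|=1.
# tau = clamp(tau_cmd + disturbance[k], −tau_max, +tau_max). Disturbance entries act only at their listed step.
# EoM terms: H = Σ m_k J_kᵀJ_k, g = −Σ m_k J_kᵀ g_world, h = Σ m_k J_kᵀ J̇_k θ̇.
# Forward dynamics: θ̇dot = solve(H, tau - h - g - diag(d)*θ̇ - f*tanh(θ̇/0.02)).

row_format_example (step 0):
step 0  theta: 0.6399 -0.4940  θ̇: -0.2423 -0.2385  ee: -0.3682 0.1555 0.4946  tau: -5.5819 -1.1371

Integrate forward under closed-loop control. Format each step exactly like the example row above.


step 1  theta: 0.6375 -0.4976  θ̇: -0.2417 -0.4787  ee: -0.3666 0.1566 0.4950  tau: -5.6087 -0.7299
step 2  theta: 0.6351 -0.5035  θ̇: -0.2421 -0.6956  ee: -0.3649 0.1582 0.4952  tau: -5.6265 -0.3927
step 3  theta: 0.6326 -0.5114  θ̇: -0.2435 -0.8936  ee: -0.3629 0.1605 0.4950  tau: -5.6360 -0.1147
step 4  theta: 0.6302 -0.5213  θ̇: -0.2458 -1.0765  ee: -0.3608 0.1633 0.4946  tau: -5.6382 0.1135
step 5  theta: 0.6277 -0.5329  θ̇: -0.2488 -1.2477  ee: -0.3584 0.1666 0.4940  tau: -5.6336 0.2996
step 6  theta: 0.6252 -0.5462  θ̇: -0.2527 -1.4100  ee: -0.3559 0.1704 0.4931  tau: -5.6227 0.4502
step 7  theta: 0.6227 -0.5610  θ̇: -0.2572 -1.5655  ee: -0.3531 0.1745 0.4919  tau: -5.6060 0.5707
step 8  theta: 0.6201 -0.5774  θ̇: -0.2625 -1.7165  ee: -0.3502 0.1791 0.4904  tau: -5.5838 0.6658
step 9  theta: 0.6174 -0.5953  θ̇: -0.2685 -1.8645  ee: -0.3470 0.1839 0.4887  tau: -5.5562 0.7393
step 10  theta: 0.6147 -0.6147  θ̇: -0.2752 -2.0110  ee: -0.3436 0.1892 0.4867  tau: -5.5235 0.7945
step 11  theta: 0.6119 -0.6356  θ̇: -0.2826 -2.1573  ee: -0.3399 0.1947 0.4844  tau: -5.4858 0.8342
step 12  theta: 0.6090 -0.6579  θ̇: -0.2908 -2.3044  ee: -0.3360 0.2005 0.4817  tau: -5.4431 0.8607
step 13  theta: 0.6061 -0.6817  θ̇: -0.2998 -2.4533  ee: -0.3318 0.2067 0.4787  tau: -5.3953 0.8761
step 14  theta: 0.6030 -0.7069  θ̇: -0.3096 -2.6046  ee: -0.3274 0.2130 0.4754  tau: -5.3426 0.8822
step 15  theta: 0.5999 -0.7338  θ̇: -0.3204 -2.7590  ee: -0.3226 0.2196 0.4716  tau: -5.2848 0.8805
step 16  theta: 0.5966 -0.7621  θ̇: -0.3321 -2.9171  ee: -0.3175 0.2265 0.4674  tau: -5.2218 0.8724
step 17  theta: 0.5932 -0.7921  θ̇: -0.3450 -3.0793  ee: -0.3120 0.2335 0.4628  tau: -5.1535 0.8591
step 18  theta: 0.5897 -0.8237  θ̇: -0.3590 -3.2458  ee: -0.3062 0.2406 0.4577  tau: -5.0797 0.8418
step 19  theta: 0.5861 -0.8570  θ̇: -0.3744 -3.4168  ee: -0.3001 0.2479 0.4520  tau: -5.0005 0.8216
step 20  theta: 0.5822 -0.8921  θ̇: -0.3914 -3.5925  ee: -0.2935 0.2553 0.4458  tau: -4.9155 0.7996
step 21  theta: 0.5782 -0.9289  θ̇: -0.4100 -3.7729  ee: -0.2865 0.2627 0.4390  tau: -4.8248 0.7769
step 22  theta: 0.5740 -0.9676  θ̇: -0.4306 -3.9578  ee: -0.2790 0.2701 0.4315  tau: -4.7282 0.7548
step 23  theta: 0.5696 -1.0081  θ̇: -0.4534 -4.1471  ee: -0.2712 0.2774 0.4234  tau: -4.6258 0.7342
step 24  theta: 0.5650 -1.0505  θ̇: -0.4786 -4.3402  ee: -0.2628 0.2846 0.4146  tau: -4.5175 0.7165
step 25  theta: 0.5600 -1.0949  θ̇: -0.5068 -4.5369  ee: -0.2540 0.2916 0.4050  tau: -4.4037 0.7031
step 26  theta: 0.5548 -1.1413  θ̇: -0.5383 -4.7363  ee: -0.2446 0.2982 0.3947  tau: -4.2844 0.6953
step 27  theta: 0.5493 -1.1896  θ̇: -0.5736 -4.9378  ee: -0.2348 0.3045 0.3837  tau: -4.1603 0.6945
step 28  theta: 0.5433 -1.2400  θ̇: -0.6132 -5.1403  ee: -0.2245 0.3102 0.3718  tau: -4.0321 0.7025
step 29  theta: 0.5370 -1.2924  θ̇: -0.6579 -5.3426  ee: -0.2138 0.3154 0.3591  tau: -3.9006 0.7207
step 30  theta: 0.5302 -1.3469  θ̇: -0.7085 -5.5436  ee: -0.2026 0.3198 0.3456  tau: -3.7673 0.7509
step 31  theta: 0.5228 -1.4033  θ̇: -0.7657 -5.7416  ee: -0.1910 0.3234 0.3314  tau: -3.6339 0.7947
step 32  theta: 0.5148 -1.4617  θ̇: -0.8306 -5.9349  ee: -0.1790 0.3260 0.3164  tau: -3.5028 0.8536
step 33  theta: 0.5062 -1.5220  θ̇: -0.9043 -6.1217  ee: -0.1667 0.3276 0.3007  tau: -3.3771 0.9292
step 34  theta: 0.4967 -1.5841  θ̇: -0.9880 -6.2999  ee: -0.1541 0.3280 0.2844  tau: -3.2608 1.0228
step 35  theta: 0.4864 -1.6479  θ̇: -1.0831 -6.4673  ee: -0.1414 0.3270 0.2674  tau: -3.1591 1.1353
step 36  theta: 0.4750 -1.7134  θ̇: -1.1910 -6.6217  ee: -0.1286 0.3247 0.2501  tau: -3.0787 1.2673
step 37  theta: 0.4625 -1.7803  θ̇: -1.3132 -6.7606  ee: -0.1158 0.3208 0.2323  tau: -3.0283 1.4191
step 38  theta: 0.4487 -1.8485  θ̇: -1.4515 -6.8817  ee: -0.1032 0.3154 0.2143  tau: -3.0190 1.5903
step 39  theta: 0.4334 -1.9178  θ̇: -1.6078 -6.9826  ee: -0.0908 0.3084 0.1962  tau: -3.0656 1.7798
step 40  theta: 0.4165 -1.9881  θ̇: -1.7842 -7.0611  ee: -0.0788 0.2999 0.1782  tau: -3.1870 1.9860
step 41  theta: 0.3976 -2.0590  θ̇: -1.9840 -7.1152  ee: -0.0674 0.2897 0.1604  tau: -3.4081 2.2064
step 42  theta: 0.3767 -2.1303  θ̇: -2.2114 -7.1431  ee: -0.0565 0.2780 0.1429  tau: -3.7611 2.4378
step 43  theta: 0.3533 -2.2017  θ̇: -2.4730 -7.1431  ee: -0.0465 0.2649 0.1260  tau: -4.2877 2.6763
step 44  theta: 0.3270 -2.2730  θ̇: -2.7783 -7.1142  ee: -0.0372 0.2504 0.1098  tau: -5.0402 2.9174
step 45  theta: 0.2974 -2.3439  θ̇: -3.1411 -7.0555  ee: -0.0289 0.2348 0.0944  tau: -6.0808 3.1560
step 46  theta: 0.2638 -2.4140  θ̇: -3.5804 -6.9666  ee: -0.0216 0.2181 0.0800  tau: -7.4740 3.3867
step 47  theta: 0.2253 -2.4831  θ̇: -4.1204 -6.8475  ee: -0.0153 0.2007 0.0667  tau: -9.2628 3.6039
step 48  theta: 0.1808 -2.5508  θ̇: -4.7892 -6.6986  ee: -0.0100 0.1827 0.0545  tau: -11.4137 3.8019
step 49  theta: 0.1288 -2.6169  θ̇: -5.6128 -6.5212  ee: -0.0056 0.1643 0.0436  tau: -13.7188 3.9749
step 50  theta: 0.0677 -2.6811  θ̇: -6.6020 -6.3169  ee: -0.0023 0.1457 0.0339  tau: -15.6867 4.1174
step 51  theta: -0.0040 -2.7432  θ̇: -7.7321 -6.0882  ee: 0.0001 0.1272 0.0255  tau: -16.5570 4.2229
step 52  theta: -0.0872 -2.8028  θ̇: -8.9230 -5.8385  ee: 0.0016 0.1090 0.0184  tau: -15.6138 4.2840
step 53  theta: -0.1821 -2.8599  θ̇: -10.0435 -5.5716  ee: 0.0023 0.0912 0.0125  tau: -12.6896 4.2919
step 54  theta: -0.2871 -2.9142  θ̇: -10.9520 -5.2917  ee: 0.0023 0.0739 0.0079  tau: -8.3664 4.2375
step 55  theta: -0.3996 -2.9657  θ̇: -11.5515 -5.0032  ee: 0.0019 0.0574 0.0045  tau: -3.6393 4.1138
step 56  theta: -0.5164 -3.0143  θ̇: -11.8183 -4.7108  ee: 0.0012 0.0416 0.0021  tau: 0.5821 3.9193
step 57  theta: -0.6344 -3.0599  θ̇: -11.7946 -4.4195  ee: 0.0005 0.0268 0.0007  tau: 3.7374 3.6596
step 58  theta: -0.7512 -3.1027  θ̇: -11.5612 -4.1346  ee: 0.0000 0.0127 0.0000  tau: 5.6213 3.3472
step 59  theta: -0.8650 -3.1427  θ̇: -11.2119 -3.8613  ee: -0.0002 -0.0004 -0.0001  tau: 6.2781 2.9987
step 60  theta: -0.9753 -3.1800  θ̇: -10.8351 -3.6042  ee: 0.0000 -0.0126 0.0000


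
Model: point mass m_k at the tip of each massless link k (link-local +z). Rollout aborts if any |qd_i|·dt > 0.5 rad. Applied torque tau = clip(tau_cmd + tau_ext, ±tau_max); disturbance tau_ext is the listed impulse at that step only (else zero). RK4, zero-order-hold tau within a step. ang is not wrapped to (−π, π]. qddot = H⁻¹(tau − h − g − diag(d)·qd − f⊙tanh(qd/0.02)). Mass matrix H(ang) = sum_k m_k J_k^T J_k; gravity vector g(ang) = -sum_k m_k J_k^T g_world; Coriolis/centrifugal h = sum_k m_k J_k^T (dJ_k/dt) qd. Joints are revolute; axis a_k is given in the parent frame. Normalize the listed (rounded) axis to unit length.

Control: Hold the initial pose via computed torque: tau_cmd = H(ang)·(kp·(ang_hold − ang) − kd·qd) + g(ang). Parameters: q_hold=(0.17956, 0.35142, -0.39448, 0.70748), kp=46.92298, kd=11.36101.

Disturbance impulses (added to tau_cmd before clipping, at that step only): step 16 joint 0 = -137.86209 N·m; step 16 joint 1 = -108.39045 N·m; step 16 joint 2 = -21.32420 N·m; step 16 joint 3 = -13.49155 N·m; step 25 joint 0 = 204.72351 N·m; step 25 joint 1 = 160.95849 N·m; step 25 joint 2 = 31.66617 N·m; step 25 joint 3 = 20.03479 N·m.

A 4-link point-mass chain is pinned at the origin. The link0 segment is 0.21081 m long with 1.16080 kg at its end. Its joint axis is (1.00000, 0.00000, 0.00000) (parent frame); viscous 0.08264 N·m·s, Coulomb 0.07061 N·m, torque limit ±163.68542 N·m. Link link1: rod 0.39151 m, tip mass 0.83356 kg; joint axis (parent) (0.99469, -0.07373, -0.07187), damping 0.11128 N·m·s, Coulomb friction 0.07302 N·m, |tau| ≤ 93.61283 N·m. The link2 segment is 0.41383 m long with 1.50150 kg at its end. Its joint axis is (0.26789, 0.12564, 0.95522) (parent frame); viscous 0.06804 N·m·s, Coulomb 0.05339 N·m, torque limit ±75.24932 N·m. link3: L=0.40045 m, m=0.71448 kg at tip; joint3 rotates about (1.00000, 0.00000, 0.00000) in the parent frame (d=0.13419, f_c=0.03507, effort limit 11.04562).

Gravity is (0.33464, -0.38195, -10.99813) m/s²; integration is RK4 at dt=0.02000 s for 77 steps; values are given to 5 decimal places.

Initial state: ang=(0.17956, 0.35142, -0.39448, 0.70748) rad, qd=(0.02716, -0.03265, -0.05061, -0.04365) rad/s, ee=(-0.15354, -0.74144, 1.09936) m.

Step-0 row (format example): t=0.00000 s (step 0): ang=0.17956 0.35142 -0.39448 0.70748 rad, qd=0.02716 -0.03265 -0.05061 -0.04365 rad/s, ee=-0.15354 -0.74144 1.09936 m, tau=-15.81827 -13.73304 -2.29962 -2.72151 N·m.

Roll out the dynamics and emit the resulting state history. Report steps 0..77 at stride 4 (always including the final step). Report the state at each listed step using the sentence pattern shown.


t=0.08000 s (step 4): ang=0.17975 0.35092 -0.39549 0.70572 rad, qd=-0.00095 -0.00236 -0.00027 -0.00248 rad/s, ee=-0.15354 -0.74070 1.10037 m, tau=-15.99809 -13.90920 -2.36035 -2.78667 N·m.
t=0.16000 s (step 8): ang=0.17969 0.35089 -0.39545 0.70579 rad, qd=-0.00016 0.00039 0.00079 0.00238 rad/s, ee=-0.15354 -0.74061 1.10042 m, tau=-16.11077 -14.00248 -2.37909 -2.80424 N·m.
t=0.24000 s (step 12): ang=0.17970 0.35095 -0.39537 0.70599 rad, qd=0.00049 0.00104 0.00092 0.00246 rad/s, ee=-0.15355 -0.74073 1.10028 m, tau=-16.16948 -14.05016 -2.38861 -2.81148 N·m.
t=0.32000 s (step 16): ang=0.17975 0.35104 -0.39530 0.70617 rad, qd=0.00057 0.00106 0.00088 0.00221 rad/s, ee=-0.15356 -0.74090 1.10010 m, tau=-154.05857 -93.61283 -23.71726 -11.04562 N·m.
t=0.40000 s (step 20): ang=-0.18331 0.76457 -0.36551 0.54203 rad, qd=-2.38597 2.57937 0.17829 -0.99382 rad/s, ee=-0.17772 -0.68363 1.11243 m, tau=4.67608 -4.89378 0.25550 -1.73214 N·m.
t=0.48000 s (step 24): ang=-0.24666 0.82831 -0.36332 0.52239 rad, qd=0.30670 -0.40691 -0.01883 0.19757 rad/s, ee=-0.18269 -0.66688 1.11480 m, tau=-5.53336 -10.86807 -1.31955 -2.28786 N·m.
t=0.56000 s (step 28): ang=0.08317 0.44934 -0.28826 0.66813 rad, qd=4.97131 -5.71831 0.82929 1.85753 rad/s, ee=-0.13462 -0.74127 1.09613 m, tau=-41.12815 -30.40258 -7.50357 -4.55050 N·m.
t=0.64000 s (step 32): ang=0.32563 0.17366 -0.25902 0.73747 rad, qd=1.43487 -1.57347 0.01761 0.22651 rad/s, ee=-0.10076 -0.78332 1.08047 m, tau=-30.00202 -22.19885 -4.84088 -3.65009 N·m.
t=0.72000 s (step 36): ang=0.36804 0.13086 -0.27030 0.73851 rad, qd=-0.07051 0.13429 -0.27095 -0.06483 rad/s, ee=-0.09954 -0.78960 1.07927 m, tau=-22.90314 -17.34456 -3.34068 -3.19960 N·m.
t=0.80000 s (step 40): ang=0.34840 0.15501 -0.29758 0.73610 rad, qd=-0.36149 0.40931 -0.37389 -0.00792 rad/s, ee=-0.10959 -0.78273 1.08303 m, tau=-18.92559 -14.66264 -2.60165 -2.96206 N·m.
t=0.88000 s (step 44): ang=0.31732 0.18923 -0.32613 0.73590 rad, qd=-0.39408 0.42613 -0.32619 -0.00137 rad/s, ee=-0.12102 -0.77198 1.08788 m, tau=-16.90029 -13.41199 -2.28849 -2.83647 N·m.
t=0.96000 s (step 48): ang=0.28818 0.22042 -0.34880 0.73587 rad, qd=-0.33028 0.35133 -0.23808 -0.00144 rad/s, ee=-0.13039 -0.76186 1.09213 m, tau=-16.03461 -12.97889 -2.19626 -2.79105 N·m.
t=1.04000 s (step 52): ang=0.26522 0.24478 -0.36447 0.73577 rad, qd=-0.24619 0.26147 -0.15561 -0.00245 rad/s, ee=-0.13710 -0.75409 1.09515 m, tau=-15.78936 -12.95770 -2.20585 -2.78758 N·m.
t=1.12000 s (step 56): ang=0.24870 0.26239 -0.37431 0.73557 rad, qd=-0.17120 0.18389 -0.09339 -0.00350 rad/s, ee=-0.14151 -0.74885 1.09700 m, tau=-15.82929 -13.10425 -2.25201 -2.80096 N·m.
t=1.20000 s (step 60): ang=0.23748 0.27456 -0.38002 0.73528 rad, qd=-0.11343 0.12476 -0.05199 -0.00429 rad/s, ee=-0.14427 -0.74567 1.09796 m, tau=-15.96694 -13.28770 -2.30252 -2.81768 N·m.
t=1.28000 s (step 64): ang=0.23018 0.28271 -0.38315 0.73494 rad, qd=-0.07205 0.08248 -0.02891 -0.00460 rad/s, ee=-0.14592 -0.74394 1.09836 m, tau=-16.11103 -13.44900 -2.34267 -2.83166 N·m.
t=1.36000 s (step 68): ang=0.22564 0.28806 -0.38506 0.73458 rad, qd=-0.04412 0.05413 -0.02033 -0.00469 rad/s, ee=-0.14695 -0.74309 1.09845 m, tau=-16.22584 -13.56961 -2.36751 -2.84096 N·m.
t=1.44000 s (step 72): ang=0.22280 0.29169 -0.38654 0.73419 rad, qd=-0.02915 0.03913 -0.01670 -0.00552 rad/s, ee=-0.14768 -0.74271 1.09842 m, tau=-16.30198 -13.65191 -2.38152 -2.84669 N·m.
t=1.52000 s (step 76): ang=0.22076 0.29453 -0.38777 0.73372 rad, qd=-0.02314 0.03315 -0.01422 -0.00643 rad/s, ee=-0.14825 -0.74256 1.09833 m, tau=-16.34350 -13.70563 -2.38878 -2.85047 N·m.
t=1.54000 s (step 77): ang=0.22031 0.29518 -0.38805 0.73359 rad, qd=-0.02225 0.03220 -0.01372 -0.00657 rad/s, ee=-0.14838 -0.74254 1.09830 m.


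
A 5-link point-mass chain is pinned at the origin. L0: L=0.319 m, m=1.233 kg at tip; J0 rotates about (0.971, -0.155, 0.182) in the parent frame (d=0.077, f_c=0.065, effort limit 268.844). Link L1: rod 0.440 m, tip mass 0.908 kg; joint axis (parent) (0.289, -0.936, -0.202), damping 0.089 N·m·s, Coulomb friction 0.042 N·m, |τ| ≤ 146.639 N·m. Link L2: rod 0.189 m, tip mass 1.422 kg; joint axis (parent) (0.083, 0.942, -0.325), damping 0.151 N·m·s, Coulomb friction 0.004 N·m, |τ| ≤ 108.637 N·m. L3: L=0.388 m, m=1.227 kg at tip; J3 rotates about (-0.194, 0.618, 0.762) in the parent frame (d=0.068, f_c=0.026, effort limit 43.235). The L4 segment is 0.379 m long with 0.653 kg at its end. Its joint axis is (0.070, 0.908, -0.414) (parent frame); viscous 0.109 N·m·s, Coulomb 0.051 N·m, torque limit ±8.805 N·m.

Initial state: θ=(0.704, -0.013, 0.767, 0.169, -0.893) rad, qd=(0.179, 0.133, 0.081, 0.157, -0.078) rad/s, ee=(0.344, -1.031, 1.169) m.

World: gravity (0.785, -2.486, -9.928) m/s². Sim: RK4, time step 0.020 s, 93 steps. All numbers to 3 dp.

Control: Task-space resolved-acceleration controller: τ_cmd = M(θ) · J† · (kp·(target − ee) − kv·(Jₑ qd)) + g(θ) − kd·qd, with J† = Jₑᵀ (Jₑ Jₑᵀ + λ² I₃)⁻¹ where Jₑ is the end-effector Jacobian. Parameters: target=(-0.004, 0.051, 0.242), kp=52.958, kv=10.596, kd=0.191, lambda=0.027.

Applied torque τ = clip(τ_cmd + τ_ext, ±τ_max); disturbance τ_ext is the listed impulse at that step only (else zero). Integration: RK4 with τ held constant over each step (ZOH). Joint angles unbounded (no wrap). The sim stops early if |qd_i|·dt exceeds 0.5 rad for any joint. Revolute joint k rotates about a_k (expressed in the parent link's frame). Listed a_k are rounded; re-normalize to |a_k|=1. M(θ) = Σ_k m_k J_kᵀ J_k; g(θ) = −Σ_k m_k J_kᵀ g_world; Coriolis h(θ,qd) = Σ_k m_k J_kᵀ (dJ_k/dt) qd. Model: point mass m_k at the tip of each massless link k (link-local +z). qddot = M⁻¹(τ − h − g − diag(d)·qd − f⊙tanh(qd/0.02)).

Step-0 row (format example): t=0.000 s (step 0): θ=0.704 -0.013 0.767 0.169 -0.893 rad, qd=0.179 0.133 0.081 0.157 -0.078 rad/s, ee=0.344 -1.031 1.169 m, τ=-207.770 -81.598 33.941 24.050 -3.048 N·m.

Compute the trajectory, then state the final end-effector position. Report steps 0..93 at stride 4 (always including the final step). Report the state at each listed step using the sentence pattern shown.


t=0.080 s (step 4): θ=0.469 0.219 1.256 0.395 -1.442 rad, qd=-4.877 3.811 7.845 5.212 -7.491 rad/s, ee=0.314 -0.895 1.034 m, τ=-81.338 -8.393 -6.200 1.501 -1.221 N·m.
t=0.160 s (step 8): θ=0.033 0.511 1.774 0.926 -1.783 rad, qd=-5.700 3.590 5.041 7.239 -1.644 rad/s, ee=0.265 -0.611 0.809 m, τ=-0.328 9.810 -14.817 -7.387 -0.460 N·m.
t=0.240 s (step 12): θ=-0.394 0.804 2.065 1.449 -1.898 rad, qd=-4.772 3.691 2.303 5.529 -2.127 rad/s, ee=0.190 -0.317 0.608 m, τ=42.466 6.717 -13.356 -11.018 1.294 N·m.
t=0.320 s (step 16): θ=-0.706 1.084 2.164 1.790 -2.133 rad, qd=-2.987 3.265 0.395 3.009 -3.325 rad/s, ee=0.120 -0.095 0.468 m, τ=47.122 1.697 -10.004 -9.553 2.527 N·m.
t=0.400 s (step 20): θ=-0.878 1.328 2.167 1.955 -2.370 rad, qd=-1.409 2.886 -0.142 1.311 -2.454 rad/s, ee=0.073 0.033 0.377 m, τ=33.508 -2.180 -8.350 -6.521 2.527 N·m.
t=0.480 s (step 24): θ=-0.950 1.552 2.156 2.023 -2.524 rad, qd=-0.452 2.742 -0.114 0.478 -1.479 rad/s, ee=0.045 0.087 0.319 m, τ=21.627 -5.709 -8.362 -4.049 2.206 N·m.
t=0.560 s (step 28): θ=-0.960 1.766 2.145 2.045 -2.620 rad, qd=0.159 2.611 -0.183 0.131 -0.962 rad/s, ee=0.029 0.101 0.285 m, τ=14.893 -8.448 -8.264 -2.494 1.960 N·m.
t=0.640 s (step 32): θ=-0.927 1.967 2.124 2.054 -2.683 rad, qd=0.662 2.385 -0.346 0.160 -0.654 rad/s, ee=0.019 0.099 0.267 m, τ=10.228 -10.448 -7.166 -1.590 1.765 N·m.
t=0.720 s (step 36): θ=-0.856 2.146 2.092 2.077 -2.726 rad, qd=1.102 2.095 -0.457 0.409 -0.416 rad/s, ee=0.011 0.090 0.261 m, τ=5.886 -11.945 -5.054 -1.000 1.579 N·m.
t=0.800 s (step 40): θ=-0.755 2.302 2.055 2.119 -2.752 rad, qd=1.384 1.811 -0.448 0.622 -0.257 rad/s, ee=0.001 0.079 0.261 m, τ=1.661 -13.247 -2.415 -0.555 1.403 N·m.
t=0.880 s (step 44): θ=-0.642 2.437 2.023 2.171 -2.768 rad, qd=1.417 1.571 -0.335 0.644 -0.173 rad/s, ee=-0.011 0.066 0.261 m, τ=-1.611 -14.278 -0.032 -0.249 1.241 N·m.
t=0.960 s (step 48): θ=-0.535 2.554 2.003 2.218 -2.780 rad, qd=1.217 1.371 -0.185 0.507 -0.127 rad/s, ee=-0.021 0.053 0.259 m, τ=-3.327 -14.648 1.602 -0.074 1.098 N·m.
t=1.040 s (step 52): θ=-0.451 2.657 1.993 2.252 -2.788 rad, qd=0.881 1.203 -0.060 0.333 -0.083 rad/s, ee=-0.027 0.042 0.254 m, τ=-3.676 -14.276 2.521 -0.008 0.991 N·m.
t=1.120 s (step 56): θ=-0.394 2.748 1.992 2.273 -2.793 rad, qd=0.522 1.061 0.013 0.205 -0.031 rad/s, ee=-0.027 0.036 0.248 m, τ=-3.219 -13.462 3.024 -0.047 0.938 N·m.
t=1.200 s (step 60): θ=-0.366 2.828 1.994 2.286 -2.794 rad, qd=0.204 0.937 0.026 0.116 -0.004 rad/s, ee=-0.024 0.034 0.244 m, τ=-2.477 -12.616 3.383 -0.179 0.956 N·m.
t=1.280 s (step 64): θ=-0.360 2.898 1.995 2.293 -2.793 rad, qd=-0.038 0.820 0.009 0.071 0.019 rad/s, ee=-0.020 0.036 0.240 m, τ=-1.656 -11.896 3.714 -0.392 1.018 N·m.
t=1.360 s (step 68): θ=-0.368 2.959 1.996 2.299 -2.790 rad, qd=-0.169 0.707 -0.005 0.069 0.051 rad/s, ee=-0.017 0.039 0.237 m, τ=-0.882 -11.295 4.043 -0.648 1.093 N·m.
t=1.440 s (step 72): θ=-0.385 3.011 1.995 2.304 -2.785 rad, qd=-0.239 0.604 -0.023 0.058 0.086 rad/s, ee=-0.013 0.044 0.235 m, τ=-0.247 -10.809 4.370 -0.875 1.151 N·m.
t=1.520 s (step 76): θ=-0.405 3.056 1.992 2.308 -2.777 rad, qd=-0.267 0.512 -0.038 0.040 0.111 rad/s, ee=-0.011 0.047 0.233 m, τ=0.250 -10.426 4.679 -1.060 1.195 N·m.
t=1.600 s (step 80): θ=-0.427 3.094 1.989 2.310 -2.767 rad, qd=-0.267 0.429 -0.046 0.020 0.124 rad/s, ee=-0.008 0.050 0.233 m, τ=0.634 -10.121 4.956 -1.206 1.227 N·m.
t=1.680 s (step 84): θ=-0.447 3.125 1.985 2.311 -2.757 rad, qd=-0.248 0.355 -0.046 0.007 0.129 rad/s, ee=-0.007 0.052 0.233 m, τ=0.937 -9.868 5.191 -1.321 1.250 N·m.
t=1.760 s (step 88): θ=-0.466 3.151 1.982 2.312 -2.747 rad, qd=-0.215 0.289 -0.040 -0.000 0.125 rad/s, ee=-0.006 0.054 0.233 m, τ=1.170 -9.656 5.381 -1.410 1.267 N·m.
t=1.840 s (step 92): θ=-0.481 3.171 1.979 2.312 -2.737 rad, qd=-0.176 0.231 -0.031 -0.004 0.113 rad/s, ee=-0.005 0.054 0.233 m, τ=1.342 -9.483 5.532 -1.474 1.281 N·m.
t=1.860 s (step 93): θ=-0.485 3.176 1.978 2.311 -2.735 rad, qd=-0.166 0.217 -0.029 -0.005 0.109 rad/s, ee=-0.005 0.054 0.233 m.
final ee position (m): -0.005 0.054 0.233
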